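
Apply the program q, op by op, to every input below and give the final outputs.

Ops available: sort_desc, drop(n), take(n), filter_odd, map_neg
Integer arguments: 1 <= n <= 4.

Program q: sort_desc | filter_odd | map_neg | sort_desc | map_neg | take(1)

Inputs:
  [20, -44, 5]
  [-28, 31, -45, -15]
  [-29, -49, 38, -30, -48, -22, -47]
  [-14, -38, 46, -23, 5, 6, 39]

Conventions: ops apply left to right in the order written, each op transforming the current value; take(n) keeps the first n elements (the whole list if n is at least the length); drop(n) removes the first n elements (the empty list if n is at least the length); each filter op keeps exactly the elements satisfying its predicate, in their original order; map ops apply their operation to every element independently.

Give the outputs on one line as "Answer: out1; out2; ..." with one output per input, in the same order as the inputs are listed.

Execution, op by op:
  [20, -44, 5] -> [20, 5, -44] -> [5] -> [-5] -> [-5] -> [5] -> [5]
  [-28, 31, -45, -15] -> [31, -15, -28, -45] -> [31, -15, -45] -> [-31, 15, 45] -> [45, 15, -31] -> [-45, -15, 31] -> [-45]
  [-29, -49, 38, -30, -48, -22, -47] -> [38, -22, -29, -30, -47, -48, -49] -> [-29, -47, -49] -> [29, 47, 49] -> [49, 47, 29] -> [-49, -47, -29] -> [-49]
  [-14, -38, 46, -23, 5, 6, 39] -> [46, 39, 6, 5, -14, -23, -38] -> [39, 5, -23] -> [-39, -5, 23] -> [23, -5, -39] -> [-23, 5, 39] -> [-23]

[5]; [-45]; [-49]; [-23]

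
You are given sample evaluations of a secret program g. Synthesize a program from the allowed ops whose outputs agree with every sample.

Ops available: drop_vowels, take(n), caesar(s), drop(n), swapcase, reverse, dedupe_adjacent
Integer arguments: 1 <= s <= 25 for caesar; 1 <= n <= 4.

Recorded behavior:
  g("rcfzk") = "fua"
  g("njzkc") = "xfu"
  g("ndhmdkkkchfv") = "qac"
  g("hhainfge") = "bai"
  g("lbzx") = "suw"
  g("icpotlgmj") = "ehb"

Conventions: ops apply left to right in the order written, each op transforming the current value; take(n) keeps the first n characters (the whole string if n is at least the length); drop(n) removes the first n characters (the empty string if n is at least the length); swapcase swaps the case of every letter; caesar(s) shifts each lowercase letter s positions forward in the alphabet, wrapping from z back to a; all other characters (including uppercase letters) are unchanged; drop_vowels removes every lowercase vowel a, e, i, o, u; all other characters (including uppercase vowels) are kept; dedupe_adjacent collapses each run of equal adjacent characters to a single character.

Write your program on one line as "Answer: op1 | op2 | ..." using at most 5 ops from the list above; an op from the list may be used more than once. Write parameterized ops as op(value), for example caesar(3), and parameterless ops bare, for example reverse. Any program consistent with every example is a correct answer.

drop_vowels | caesar(21) | reverse | take(3)

Check, running the answer program on each example:
  "rcfzk" -> "rcfzk" -> "mxauf" -> "fuaxm" -> "fua"
  "njzkc" -> "njzkc" -> "ieufx" -> "xfuei" -> "xfu"
  "ndhmdkkkchfv" -> "ndhmdkkkchfv" -> "iychyfffxcaq" -> "qacxfffyhcyi" -> "qac"
  "hhainfge" -> "hhnfg" -> "cciab" -> "baicc" -> "bai"
  "lbzx" -> "lbzx" -> "gwus" -> "suwg" -> "suw"
  "icpotlgmj" -> "cptlgmj" -> "xkogbhe" -> "ehbgokx" -> "ehb"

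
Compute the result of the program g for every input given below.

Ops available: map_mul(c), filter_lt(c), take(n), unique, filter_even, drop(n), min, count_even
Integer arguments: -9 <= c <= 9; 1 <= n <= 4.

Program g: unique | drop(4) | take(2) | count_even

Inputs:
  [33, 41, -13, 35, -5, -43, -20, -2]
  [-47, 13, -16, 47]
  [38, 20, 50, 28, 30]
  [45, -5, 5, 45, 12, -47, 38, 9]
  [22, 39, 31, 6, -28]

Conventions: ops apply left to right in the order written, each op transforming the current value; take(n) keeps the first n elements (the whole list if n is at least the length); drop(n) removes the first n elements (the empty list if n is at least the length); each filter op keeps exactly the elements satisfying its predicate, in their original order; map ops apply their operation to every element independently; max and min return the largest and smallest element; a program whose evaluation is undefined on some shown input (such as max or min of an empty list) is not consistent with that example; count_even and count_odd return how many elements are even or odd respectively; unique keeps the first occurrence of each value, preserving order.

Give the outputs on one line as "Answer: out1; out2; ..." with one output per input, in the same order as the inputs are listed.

Execution, op by op:
  [33, 41, -13, 35, -5, -43, -20, -2] -> [33, 41, -13, 35, -5, -43, -20, -2] -> [-5, -43, -20, -2] -> [-5, -43] -> 0
  [-47, 13, -16, 47] -> [-47, 13, -16, 47] -> [] -> [] -> 0
  [38, 20, 50, 28, 30] -> [38, 20, 50, 28, 30] -> [30] -> [30] -> 1
  [45, -5, 5, 45, 12, -47, 38, 9] -> [45, -5, 5, 12, -47, 38, 9] -> [-47, 38, 9] -> [-47, 38] -> 1
  [22, 39, 31, 6, -28] -> [22, 39, 31, 6, -28] -> [-28] -> [-28] -> 1

0; 0; 1; 1; 1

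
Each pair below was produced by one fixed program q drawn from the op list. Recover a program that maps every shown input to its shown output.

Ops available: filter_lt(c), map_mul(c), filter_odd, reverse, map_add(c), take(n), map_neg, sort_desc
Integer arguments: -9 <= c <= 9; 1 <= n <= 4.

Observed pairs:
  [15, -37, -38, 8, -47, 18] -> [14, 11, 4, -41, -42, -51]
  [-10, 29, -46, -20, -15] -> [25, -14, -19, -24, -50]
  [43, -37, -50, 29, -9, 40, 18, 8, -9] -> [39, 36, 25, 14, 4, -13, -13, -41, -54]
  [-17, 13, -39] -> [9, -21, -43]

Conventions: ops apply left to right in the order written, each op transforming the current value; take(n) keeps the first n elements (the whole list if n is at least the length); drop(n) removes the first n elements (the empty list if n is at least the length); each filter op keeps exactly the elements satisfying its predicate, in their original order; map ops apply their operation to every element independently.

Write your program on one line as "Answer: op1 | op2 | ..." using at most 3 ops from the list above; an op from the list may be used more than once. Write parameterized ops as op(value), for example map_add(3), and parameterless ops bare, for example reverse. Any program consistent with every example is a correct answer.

map_add(-4) | sort_desc

Check, running the answer program on each example:
  [15, -37, -38, 8, -47, 18] -> [11, -41, -42, 4, -51, 14] -> [14, 11, 4, -41, -42, -51]
  [-10, 29, -46, -20, -15] -> [-14, 25, -50, -24, -19] -> [25, -14, -19, -24, -50]
  [43, -37, -50, 29, -9, 40, 18, 8, -9] -> [39, -41, -54, 25, -13, 36, 14, 4, -13] -> [39, 36, 25, 14, 4, -13, -13, -41, -54]
  [-17, 13, -39] -> [-21, 9, -43] -> [9, -21, -43]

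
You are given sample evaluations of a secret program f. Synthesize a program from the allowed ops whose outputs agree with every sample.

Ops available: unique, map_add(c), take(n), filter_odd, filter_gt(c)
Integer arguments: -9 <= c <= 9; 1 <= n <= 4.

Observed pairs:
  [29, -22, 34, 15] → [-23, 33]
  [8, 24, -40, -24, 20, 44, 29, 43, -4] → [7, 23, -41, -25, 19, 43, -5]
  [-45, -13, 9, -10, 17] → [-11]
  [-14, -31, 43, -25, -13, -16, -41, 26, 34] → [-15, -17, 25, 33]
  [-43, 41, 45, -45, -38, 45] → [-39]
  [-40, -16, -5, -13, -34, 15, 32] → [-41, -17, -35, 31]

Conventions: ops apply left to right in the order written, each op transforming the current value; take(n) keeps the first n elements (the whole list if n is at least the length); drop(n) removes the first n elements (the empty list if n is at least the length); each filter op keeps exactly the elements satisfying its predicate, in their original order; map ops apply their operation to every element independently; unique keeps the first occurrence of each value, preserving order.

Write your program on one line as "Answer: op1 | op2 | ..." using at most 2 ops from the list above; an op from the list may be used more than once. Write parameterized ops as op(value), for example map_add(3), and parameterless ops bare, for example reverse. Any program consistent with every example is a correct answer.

map_add(-1) | filter_odd

Check, running the answer program on each example:
  [29, -22, 34, 15] -> [28, -23, 33, 14] -> [-23, 33]
  [8, 24, -40, -24, 20, 44, 29, 43, -4] -> [7, 23, -41, -25, 19, 43, 28, 42, -5] -> [7, 23, -41, -25, 19, 43, -5]
  [-45, -13, 9, -10, 17] -> [-46, -14, 8, -11, 16] -> [-11]
  [-14, -31, 43, -25, -13, -16, -41, 26, 34] -> [-15, -32, 42, -26, -14, -17, -42, 25, 33] -> [-15, -17, 25, 33]
  [-43, 41, 45, -45, -38, 45] -> [-44, 40, 44, -46, -39, 44] -> [-39]
  [-40, -16, -5, -13, -34, 15, 32] -> [-41, -17, -6, -14, -35, 14, 31] -> [-41, -17, -35, 31]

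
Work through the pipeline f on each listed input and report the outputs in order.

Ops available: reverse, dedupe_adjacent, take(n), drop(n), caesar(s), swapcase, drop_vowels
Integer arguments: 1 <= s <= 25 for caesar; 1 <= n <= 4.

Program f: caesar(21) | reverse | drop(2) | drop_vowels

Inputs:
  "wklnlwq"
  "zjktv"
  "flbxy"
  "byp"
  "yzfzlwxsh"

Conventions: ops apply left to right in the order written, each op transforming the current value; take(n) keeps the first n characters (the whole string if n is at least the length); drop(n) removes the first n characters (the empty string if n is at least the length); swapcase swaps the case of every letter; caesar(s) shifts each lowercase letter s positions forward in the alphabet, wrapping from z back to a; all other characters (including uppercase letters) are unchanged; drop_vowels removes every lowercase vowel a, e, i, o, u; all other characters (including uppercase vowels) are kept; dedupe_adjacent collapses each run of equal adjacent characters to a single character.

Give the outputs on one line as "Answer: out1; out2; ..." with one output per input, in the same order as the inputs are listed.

"ggfr"; "f"; "wg"; "w"; "srgt"

Execution, op by op:
  "wklnlwq" -> "rfgigrl" -> "lrgigfr" -> "gigfr" -> "ggfr"
  "zjktv" -> "uefoq" -> "qofeu" -> "feu" -> "f"
  "flbxy" -> "agwst" -> "tswga" -> "wga" -> "wg"
  "byp" -> "wtk" -> "ktw" -> "w" -> "w"
  "yzfzlwxsh" -> "tuaugrsnc" -> "cnsrguaut" -> "srguaut" -> "srgt"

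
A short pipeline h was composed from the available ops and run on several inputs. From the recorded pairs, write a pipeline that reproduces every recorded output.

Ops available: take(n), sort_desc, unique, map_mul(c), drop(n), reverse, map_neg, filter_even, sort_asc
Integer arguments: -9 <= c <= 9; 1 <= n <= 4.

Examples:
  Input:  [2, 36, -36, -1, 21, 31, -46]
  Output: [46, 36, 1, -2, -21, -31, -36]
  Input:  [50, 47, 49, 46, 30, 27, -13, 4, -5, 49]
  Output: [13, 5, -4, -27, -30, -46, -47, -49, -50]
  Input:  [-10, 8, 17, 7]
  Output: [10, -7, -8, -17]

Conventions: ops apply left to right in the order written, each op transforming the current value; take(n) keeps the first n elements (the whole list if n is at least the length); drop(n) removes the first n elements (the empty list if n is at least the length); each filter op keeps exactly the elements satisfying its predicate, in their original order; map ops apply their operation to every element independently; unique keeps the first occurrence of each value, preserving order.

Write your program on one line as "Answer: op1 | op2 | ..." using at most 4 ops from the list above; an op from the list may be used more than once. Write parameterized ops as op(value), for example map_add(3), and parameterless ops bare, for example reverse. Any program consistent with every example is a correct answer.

map_neg | unique | sort_asc | reverse

Check, running the answer program on each example:
  [2, 36, -36, -1, 21, 31, -46] -> [-2, -36, 36, 1, -21, -31, 46] -> [-2, -36, 36, 1, -21, -31, 46] -> [-36, -31, -21, -2, 1, 36, 46] -> [46, 36, 1, -2, -21, -31, -36]
  [50, 47, 49, 46, 30, 27, -13, 4, -5, 49] -> [-50, -47, -49, -46, -30, -27, 13, -4, 5, -49] -> [-50, -47, -49, -46, -30, -27, 13, -4, 5] -> [-50, -49, -47, -46, -30, -27, -4, 5, 13] -> [13, 5, -4, -27, -30, -46, -47, -49, -50]
  [-10, 8, 17, 7] -> [10, -8, -17, -7] -> [10, -8, -17, -7] -> [-17, -8, -7, 10] -> [10, -7, -8, -17]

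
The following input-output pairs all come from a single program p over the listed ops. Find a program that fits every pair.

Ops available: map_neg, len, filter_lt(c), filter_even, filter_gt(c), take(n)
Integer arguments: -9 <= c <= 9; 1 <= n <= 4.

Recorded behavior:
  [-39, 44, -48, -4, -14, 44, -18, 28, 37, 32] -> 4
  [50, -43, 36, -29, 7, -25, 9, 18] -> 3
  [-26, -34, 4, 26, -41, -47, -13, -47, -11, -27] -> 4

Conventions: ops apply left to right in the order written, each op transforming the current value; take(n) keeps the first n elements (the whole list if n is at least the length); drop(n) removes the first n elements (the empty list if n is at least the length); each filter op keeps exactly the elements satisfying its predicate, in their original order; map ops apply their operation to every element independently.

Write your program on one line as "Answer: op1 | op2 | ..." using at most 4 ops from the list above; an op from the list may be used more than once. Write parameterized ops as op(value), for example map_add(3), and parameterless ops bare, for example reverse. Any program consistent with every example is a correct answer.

filter_lt(5) | map_neg | take(4) | len

Check, running the answer program on each example:
  [-39, 44, -48, -4, -14, 44, -18, 28, 37, 32] -> [-39, -48, -4, -14, -18] -> [39, 48, 4, 14, 18] -> [39, 48, 4, 14] -> 4
  [50, -43, 36, -29, 7, -25, 9, 18] -> [-43, -29, -25] -> [43, 29, 25] -> [43, 29, 25] -> 3
  [-26, -34, 4, 26, -41, -47, -13, -47, -11, -27] -> [-26, -34, 4, -41, -47, -13, -47, -11, -27] -> [26, 34, -4, 41, 47, 13, 47, 11, 27] -> [26, 34, -4, 41] -> 4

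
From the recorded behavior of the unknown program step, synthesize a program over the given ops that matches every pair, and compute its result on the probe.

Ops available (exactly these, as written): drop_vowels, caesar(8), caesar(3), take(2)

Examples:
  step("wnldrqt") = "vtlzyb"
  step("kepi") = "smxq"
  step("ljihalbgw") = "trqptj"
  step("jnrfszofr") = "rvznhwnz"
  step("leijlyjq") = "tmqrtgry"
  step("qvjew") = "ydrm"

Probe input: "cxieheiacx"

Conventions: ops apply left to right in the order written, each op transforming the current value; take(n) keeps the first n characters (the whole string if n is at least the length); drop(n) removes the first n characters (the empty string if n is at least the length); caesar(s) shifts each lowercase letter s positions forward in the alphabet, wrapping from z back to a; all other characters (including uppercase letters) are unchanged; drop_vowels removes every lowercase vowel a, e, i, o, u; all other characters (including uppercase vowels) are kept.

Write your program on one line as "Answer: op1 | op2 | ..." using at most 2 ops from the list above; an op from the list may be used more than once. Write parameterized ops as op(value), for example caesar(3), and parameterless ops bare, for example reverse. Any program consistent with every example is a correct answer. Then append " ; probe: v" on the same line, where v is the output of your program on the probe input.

caesar(8) | drop_vowels ; probe: "kfqmpmqkf"

Check, running the answer program on each example:
  "wnldrqt" -> "evtlzyb" -> "vtlzyb"
  "kepi" -> "smxq" -> "smxq"
  "ljihalbgw" -> "trqpitjoe" -> "trqptj"
  "jnrfszofr" -> "rvznahwnz" -> "rvznhwnz"
  "leijlyjq" -> "tmqrtgry" -> "tmqrtgry"
  "qvjew" -> "ydrme" -> "ydrm"
  probe: "cxieheiacx" -> "kfqmpmqikf" -> "kfqmpmqkf"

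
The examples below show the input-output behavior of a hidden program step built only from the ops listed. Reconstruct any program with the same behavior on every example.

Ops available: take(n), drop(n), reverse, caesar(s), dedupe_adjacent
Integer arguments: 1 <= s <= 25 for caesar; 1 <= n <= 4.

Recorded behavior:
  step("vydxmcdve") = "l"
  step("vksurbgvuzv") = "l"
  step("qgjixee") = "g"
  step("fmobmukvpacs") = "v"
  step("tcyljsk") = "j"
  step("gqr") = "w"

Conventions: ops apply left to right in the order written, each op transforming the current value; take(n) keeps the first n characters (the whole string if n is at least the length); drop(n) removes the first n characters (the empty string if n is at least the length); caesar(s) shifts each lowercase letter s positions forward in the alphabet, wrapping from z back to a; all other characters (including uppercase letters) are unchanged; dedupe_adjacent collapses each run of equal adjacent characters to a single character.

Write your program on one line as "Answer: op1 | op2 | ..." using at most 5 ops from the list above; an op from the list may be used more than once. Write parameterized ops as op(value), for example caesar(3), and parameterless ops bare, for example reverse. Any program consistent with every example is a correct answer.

caesar(16) | dedupe_adjacent | take(2) | take(1)

Check, running the answer program on each example:
  "vydxmcdve" -> "lotncstlu" -> "lotncstlu" -> "lo" -> "l"
  "vksurbgvuzv" -> "laikhrwlkpl" -> "laikhrwlkpl" -> "la" -> "l"
  "qgjixee" -> "gwzynuu" -> "gwzynu" -> "gw" -> "g"
  "fmobmukvpacs" -> "vcerckalfqsi" -> "vcerckalfqsi" -> "vc" -> "v"
  "tcyljsk" -> "jsobzia" -> "jsobzia" -> "js" -> "j"
  "gqr" -> "wgh" -> "wgh" -> "wg" -> "w"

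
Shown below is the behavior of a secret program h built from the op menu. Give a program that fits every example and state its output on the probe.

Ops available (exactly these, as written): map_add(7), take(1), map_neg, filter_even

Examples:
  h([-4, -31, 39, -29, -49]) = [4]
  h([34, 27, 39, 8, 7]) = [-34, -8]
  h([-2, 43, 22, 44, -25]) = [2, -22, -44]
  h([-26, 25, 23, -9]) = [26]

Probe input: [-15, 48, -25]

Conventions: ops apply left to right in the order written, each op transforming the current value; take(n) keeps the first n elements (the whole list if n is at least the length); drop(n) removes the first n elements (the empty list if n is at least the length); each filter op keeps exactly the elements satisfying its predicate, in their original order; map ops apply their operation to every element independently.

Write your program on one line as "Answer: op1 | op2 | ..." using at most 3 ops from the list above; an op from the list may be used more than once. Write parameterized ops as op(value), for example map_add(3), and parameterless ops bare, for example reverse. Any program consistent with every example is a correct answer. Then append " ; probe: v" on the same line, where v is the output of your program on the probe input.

map_neg | filter_even ; probe: [-48]

Check, running the answer program on each example:
  [-4, -31, 39, -29, -49] -> [4, 31, -39, 29, 49] -> [4]
  [34, 27, 39, 8, 7] -> [-34, -27, -39, -8, -7] -> [-34, -8]
  [-2, 43, 22, 44, -25] -> [2, -43, -22, -44, 25] -> [2, -22, -44]
  [-26, 25, 23, -9] -> [26, -25, -23, 9] -> [26]
  probe: [-15, 48, -25] -> [15, -48, 25] -> [-48]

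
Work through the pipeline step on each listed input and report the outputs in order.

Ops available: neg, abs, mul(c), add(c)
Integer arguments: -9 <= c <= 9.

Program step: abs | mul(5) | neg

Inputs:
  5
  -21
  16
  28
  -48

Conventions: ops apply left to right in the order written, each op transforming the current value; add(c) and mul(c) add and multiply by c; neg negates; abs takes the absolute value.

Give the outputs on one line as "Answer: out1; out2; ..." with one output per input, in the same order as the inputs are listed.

-25; -105; -80; -140; -240

Execution, op by op:
  5 -> 5 -> 25 -> -25
  -21 -> 21 -> 105 -> -105
  16 -> 16 -> 80 -> -80
  28 -> 28 -> 140 -> -140
  -48 -> 48 -> 240 -> -240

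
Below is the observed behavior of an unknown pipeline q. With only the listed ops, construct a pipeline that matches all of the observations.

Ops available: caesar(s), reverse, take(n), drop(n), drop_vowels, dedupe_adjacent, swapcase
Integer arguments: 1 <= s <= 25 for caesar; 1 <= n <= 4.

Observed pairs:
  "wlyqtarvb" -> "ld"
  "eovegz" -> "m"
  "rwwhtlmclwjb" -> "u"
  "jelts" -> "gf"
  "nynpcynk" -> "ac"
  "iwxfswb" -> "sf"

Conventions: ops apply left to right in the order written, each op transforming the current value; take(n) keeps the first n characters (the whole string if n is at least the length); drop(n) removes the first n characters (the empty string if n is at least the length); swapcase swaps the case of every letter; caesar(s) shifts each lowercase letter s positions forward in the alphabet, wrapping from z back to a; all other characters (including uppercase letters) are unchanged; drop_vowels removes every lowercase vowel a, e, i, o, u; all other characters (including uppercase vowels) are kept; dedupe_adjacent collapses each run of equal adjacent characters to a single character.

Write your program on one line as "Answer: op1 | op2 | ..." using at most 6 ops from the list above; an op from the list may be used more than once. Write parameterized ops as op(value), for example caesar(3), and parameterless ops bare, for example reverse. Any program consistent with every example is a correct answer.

drop_vowels | take(4) | caesar(13) | dedupe_adjacent | drop(2)

Check, running the answer program on each example:
  "wlyqtarvb" -> "wlyqtrvb" -> "wlyq" -> "jyld" -> "jyld" -> "ld"
  "eovegz" -> "vgz" -> "vgz" -> "itm" -> "itm" -> "m"
  "rwwhtlmclwjb" -> "rwwhtlmclwjb" -> "rwwh" -> "ejju" -> "eju" -> "u"
  "jelts" -> "jlts" -> "jlts" -> "wygf" -> "wygf" -> "gf"
  "nynpcynk" -> "nynpcynk" -> "nynp" -> "alac" -> "alac" -> "ac"
  "iwxfswb" -> "wxfswb" -> "wxfs" -> "jksf" -> "jksf" -> "sf"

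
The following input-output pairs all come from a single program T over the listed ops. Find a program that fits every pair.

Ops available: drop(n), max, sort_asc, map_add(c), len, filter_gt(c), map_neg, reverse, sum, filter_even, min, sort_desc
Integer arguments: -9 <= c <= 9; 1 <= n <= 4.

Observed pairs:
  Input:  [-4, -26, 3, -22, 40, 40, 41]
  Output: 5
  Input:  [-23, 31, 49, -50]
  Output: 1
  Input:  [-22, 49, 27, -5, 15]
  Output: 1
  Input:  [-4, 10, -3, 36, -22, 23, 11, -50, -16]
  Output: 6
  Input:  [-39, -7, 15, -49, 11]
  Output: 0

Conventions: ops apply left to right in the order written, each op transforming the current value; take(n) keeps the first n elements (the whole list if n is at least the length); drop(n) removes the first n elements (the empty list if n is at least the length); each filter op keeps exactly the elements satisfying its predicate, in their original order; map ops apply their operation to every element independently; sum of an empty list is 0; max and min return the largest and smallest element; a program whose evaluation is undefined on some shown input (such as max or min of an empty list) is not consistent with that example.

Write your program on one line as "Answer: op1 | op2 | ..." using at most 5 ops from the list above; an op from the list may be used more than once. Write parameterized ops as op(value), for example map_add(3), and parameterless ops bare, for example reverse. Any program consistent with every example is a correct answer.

filter_even | sort_asc | reverse | len

Check, running the answer program on each example:
  [-4, -26, 3, -22, 40, 40, 41] -> [-4, -26, -22, 40, 40] -> [-26, -22, -4, 40, 40] -> [40, 40, -4, -22, -26] -> 5
  [-23, 31, 49, -50] -> [-50] -> [-50] -> [-50] -> 1
  [-22, 49, 27, -5, 15] -> [-22] -> [-22] -> [-22] -> 1
  [-4, 10, -3, 36, -22, 23, 11, -50, -16] -> [-4, 10, 36, -22, -50, -16] -> [-50, -22, -16, -4, 10, 36] -> [36, 10, -4, -16, -22, -50] -> 6
  [-39, -7, 15, -49, 11] -> [] -> [] -> [] -> 0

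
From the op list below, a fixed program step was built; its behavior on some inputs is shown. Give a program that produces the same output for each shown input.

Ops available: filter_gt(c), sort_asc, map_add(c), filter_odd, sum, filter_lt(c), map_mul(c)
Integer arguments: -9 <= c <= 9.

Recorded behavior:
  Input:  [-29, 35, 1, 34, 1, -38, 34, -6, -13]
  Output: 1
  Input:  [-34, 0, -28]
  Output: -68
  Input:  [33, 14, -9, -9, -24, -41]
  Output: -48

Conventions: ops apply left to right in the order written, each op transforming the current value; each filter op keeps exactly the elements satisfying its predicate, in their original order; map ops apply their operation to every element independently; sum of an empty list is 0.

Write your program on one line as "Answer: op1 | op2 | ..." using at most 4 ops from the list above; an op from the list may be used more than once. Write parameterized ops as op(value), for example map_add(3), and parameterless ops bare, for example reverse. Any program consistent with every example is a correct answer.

map_add(-2) | sort_asc | sum

Check, running the answer program on each example:
  [-29, 35, 1, 34, 1, -38, 34, -6, -13] -> [-31, 33, -1, 32, -1, -40, 32, -8, -15] -> [-40, -31, -15, -8, -1, -1, 32, 32, 33] -> 1
  [-34, 0, -28] -> [-36, -2, -30] -> [-36, -30, -2] -> -68
  [33, 14, -9, -9, -24, -41] -> [31, 12, -11, -11, -26, -43] -> [-43, -26, -11, -11, 12, 31] -> -48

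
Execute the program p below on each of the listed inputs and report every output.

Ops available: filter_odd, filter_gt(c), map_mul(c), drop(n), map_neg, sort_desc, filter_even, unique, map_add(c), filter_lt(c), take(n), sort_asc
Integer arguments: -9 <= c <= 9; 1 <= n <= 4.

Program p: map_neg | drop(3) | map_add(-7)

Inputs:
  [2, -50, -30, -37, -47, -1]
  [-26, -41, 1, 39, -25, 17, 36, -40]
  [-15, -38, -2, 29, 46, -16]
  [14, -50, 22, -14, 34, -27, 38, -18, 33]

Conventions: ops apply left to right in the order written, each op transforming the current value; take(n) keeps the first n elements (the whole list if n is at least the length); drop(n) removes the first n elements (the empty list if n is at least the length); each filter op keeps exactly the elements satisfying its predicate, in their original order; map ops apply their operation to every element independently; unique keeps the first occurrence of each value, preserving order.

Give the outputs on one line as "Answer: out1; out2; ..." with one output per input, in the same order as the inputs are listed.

Execution, op by op:
  [2, -50, -30, -37, -47, -1] -> [-2, 50, 30, 37, 47, 1] -> [37, 47, 1] -> [30, 40, -6]
  [-26, -41, 1, 39, -25, 17, 36, -40] -> [26, 41, -1, -39, 25, -17, -36, 40] -> [-39, 25, -17, -36, 40] -> [-46, 18, -24, -43, 33]
  [-15, -38, -2, 29, 46, -16] -> [15, 38, 2, -29, -46, 16] -> [-29, -46, 16] -> [-36, -53, 9]
  [14, -50, 22, -14, 34, -27, 38, -18, 33] -> [-14, 50, -22, 14, -34, 27, -38, 18, -33] -> [14, -34, 27, -38, 18, -33] -> [7, -41, 20, -45, 11, -40]

[30, 40, -6]; [-46, 18, -24, -43, 33]; [-36, -53, 9]; [7, -41, 20, -45, 11, -40]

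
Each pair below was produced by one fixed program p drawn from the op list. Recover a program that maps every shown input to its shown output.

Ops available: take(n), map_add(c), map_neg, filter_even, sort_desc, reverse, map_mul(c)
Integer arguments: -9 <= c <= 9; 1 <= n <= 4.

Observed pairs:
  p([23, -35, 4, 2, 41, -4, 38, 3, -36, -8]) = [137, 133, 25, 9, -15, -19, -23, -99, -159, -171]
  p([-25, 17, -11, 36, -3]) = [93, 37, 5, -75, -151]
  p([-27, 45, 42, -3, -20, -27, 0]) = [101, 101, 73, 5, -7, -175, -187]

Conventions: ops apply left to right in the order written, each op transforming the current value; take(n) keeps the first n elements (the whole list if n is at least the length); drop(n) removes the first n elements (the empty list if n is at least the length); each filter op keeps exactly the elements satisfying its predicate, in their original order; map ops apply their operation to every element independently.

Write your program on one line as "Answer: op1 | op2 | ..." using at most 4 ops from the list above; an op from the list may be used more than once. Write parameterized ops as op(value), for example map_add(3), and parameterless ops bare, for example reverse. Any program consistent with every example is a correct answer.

map_mul(-4) | map_add(-7) | sort_desc

Check, running the answer program on each example:
  [23, -35, 4, 2, 41, -4, 38, 3, -36, -8] -> [-92, 140, -16, -8, -164, 16, -152, -12, 144, 32] -> [-99, 133, -23, -15, -171, 9, -159, -19, 137, 25] -> [137, 133, 25, 9, -15, -19, -23, -99, -159, -171]
  [-25, 17, -11, 36, -3] -> [100, -68, 44, -144, 12] -> [93, -75, 37, -151, 5] -> [93, 37, 5, -75, -151]
  [-27, 45, 42, -3, -20, -27, 0] -> [108, -180, -168, 12, 80, 108, 0] -> [101, -187, -175, 5, 73, 101, -7] -> [101, 101, 73, 5, -7, -175, -187]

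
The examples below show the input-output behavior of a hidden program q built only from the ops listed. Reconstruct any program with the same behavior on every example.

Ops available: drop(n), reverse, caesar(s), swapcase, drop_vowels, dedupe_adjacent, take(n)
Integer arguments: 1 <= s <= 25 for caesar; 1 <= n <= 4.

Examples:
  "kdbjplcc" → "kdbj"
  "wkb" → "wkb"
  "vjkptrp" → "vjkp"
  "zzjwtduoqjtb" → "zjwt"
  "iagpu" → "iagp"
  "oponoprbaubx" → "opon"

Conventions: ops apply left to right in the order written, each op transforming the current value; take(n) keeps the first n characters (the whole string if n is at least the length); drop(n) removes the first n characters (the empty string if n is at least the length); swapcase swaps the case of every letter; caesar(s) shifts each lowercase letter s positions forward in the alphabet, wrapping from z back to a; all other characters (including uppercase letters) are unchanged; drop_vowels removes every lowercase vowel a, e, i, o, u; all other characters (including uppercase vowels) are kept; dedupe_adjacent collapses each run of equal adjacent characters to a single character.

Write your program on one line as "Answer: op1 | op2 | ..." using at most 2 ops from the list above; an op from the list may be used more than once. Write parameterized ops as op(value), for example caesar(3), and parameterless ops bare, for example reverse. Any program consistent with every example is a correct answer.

dedupe_adjacent | take(4)

Check, running the answer program on each example:
  "kdbjplcc" -> "kdbjplc" -> "kdbj"
  "wkb" -> "wkb" -> "wkb"
  "vjkptrp" -> "vjkptrp" -> "vjkp"
  "zzjwtduoqjtb" -> "zjwtduoqjtb" -> "zjwt"
  "iagpu" -> "iagpu" -> "iagp"
  "oponoprbaubx" -> "oponoprbaubx" -> "opon"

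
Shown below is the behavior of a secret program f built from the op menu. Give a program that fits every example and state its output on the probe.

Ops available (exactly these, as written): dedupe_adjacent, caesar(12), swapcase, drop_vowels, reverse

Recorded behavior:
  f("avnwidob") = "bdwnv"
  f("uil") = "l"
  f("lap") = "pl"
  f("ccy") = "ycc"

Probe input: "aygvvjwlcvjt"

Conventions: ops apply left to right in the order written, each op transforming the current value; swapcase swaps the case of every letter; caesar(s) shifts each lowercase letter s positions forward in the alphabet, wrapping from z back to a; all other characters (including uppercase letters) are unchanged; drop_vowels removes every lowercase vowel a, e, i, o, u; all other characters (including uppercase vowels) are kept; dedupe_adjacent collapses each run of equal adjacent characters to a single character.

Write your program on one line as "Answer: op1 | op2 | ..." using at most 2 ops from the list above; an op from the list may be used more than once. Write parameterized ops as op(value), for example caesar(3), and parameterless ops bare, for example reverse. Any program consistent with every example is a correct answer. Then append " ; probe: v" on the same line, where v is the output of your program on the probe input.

reverse | drop_vowels ; probe: "tjvclwjvvgy"

Check, running the answer program on each example:
  "avnwidob" -> "bodiwnva" -> "bdwnv"
  "uil" -> "liu" -> "l"
  "lap" -> "pal" -> "pl"
  "ccy" -> "ycc" -> "ycc"
  probe: "aygvvjwlcvjt" -> "tjvclwjvvgya" -> "tjvclwjvvgy"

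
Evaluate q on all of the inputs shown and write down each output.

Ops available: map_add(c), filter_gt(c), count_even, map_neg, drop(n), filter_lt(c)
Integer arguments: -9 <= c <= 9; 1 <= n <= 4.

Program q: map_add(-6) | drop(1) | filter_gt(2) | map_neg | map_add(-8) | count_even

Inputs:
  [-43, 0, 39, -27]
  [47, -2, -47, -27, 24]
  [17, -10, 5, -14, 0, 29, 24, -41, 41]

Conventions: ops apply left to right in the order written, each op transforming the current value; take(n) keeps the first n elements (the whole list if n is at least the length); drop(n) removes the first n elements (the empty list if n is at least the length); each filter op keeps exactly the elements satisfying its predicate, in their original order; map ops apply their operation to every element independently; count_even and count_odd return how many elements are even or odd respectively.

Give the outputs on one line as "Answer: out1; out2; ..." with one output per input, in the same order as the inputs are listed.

0; 1; 1

Execution, op by op:
  [-43, 0, 39, -27] -> [-49, -6, 33, -33] -> [-6, 33, -33] -> [33] -> [-33] -> [-41] -> 0
  [47, -2, -47, -27, 24] -> [41, -8, -53, -33, 18] -> [-8, -53, -33, 18] -> [18] -> [-18] -> [-26] -> 1
  [17, -10, 5, -14, 0, 29, 24, -41, 41] -> [11, -16, -1, -20, -6, 23, 18, -47, 35] -> [-16, -1, -20, -6, 23, 18, -47, 35] -> [23, 18, 35] -> [-23, -18, -35] -> [-31, -26, -43] -> 1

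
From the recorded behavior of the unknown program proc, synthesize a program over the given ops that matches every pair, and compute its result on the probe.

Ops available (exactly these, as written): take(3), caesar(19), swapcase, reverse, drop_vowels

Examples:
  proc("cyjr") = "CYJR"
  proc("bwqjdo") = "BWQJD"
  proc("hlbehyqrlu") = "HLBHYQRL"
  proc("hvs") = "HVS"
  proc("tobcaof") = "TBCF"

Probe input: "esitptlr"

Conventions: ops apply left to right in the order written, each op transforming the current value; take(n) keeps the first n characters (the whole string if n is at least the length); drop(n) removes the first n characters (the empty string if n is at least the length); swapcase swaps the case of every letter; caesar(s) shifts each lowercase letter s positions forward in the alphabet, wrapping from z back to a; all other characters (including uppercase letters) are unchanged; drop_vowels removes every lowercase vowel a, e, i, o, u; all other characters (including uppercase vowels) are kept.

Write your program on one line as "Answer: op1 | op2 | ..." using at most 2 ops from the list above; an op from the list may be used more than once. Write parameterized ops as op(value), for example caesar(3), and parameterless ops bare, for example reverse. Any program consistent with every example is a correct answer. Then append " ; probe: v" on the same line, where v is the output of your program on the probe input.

drop_vowels | swapcase ; probe: "STPTLR"

Check, running the answer program on each example:
  "cyjr" -> "cyjr" -> "CYJR"
  "bwqjdo" -> "bwqjd" -> "BWQJD"
  "hlbehyqrlu" -> "hlbhyqrl" -> "HLBHYQRL"
  "hvs" -> "hvs" -> "HVS"
  "tobcaof" -> "tbcf" -> "TBCF"
  probe: "esitptlr" -> "stptlr" -> "STPTLR"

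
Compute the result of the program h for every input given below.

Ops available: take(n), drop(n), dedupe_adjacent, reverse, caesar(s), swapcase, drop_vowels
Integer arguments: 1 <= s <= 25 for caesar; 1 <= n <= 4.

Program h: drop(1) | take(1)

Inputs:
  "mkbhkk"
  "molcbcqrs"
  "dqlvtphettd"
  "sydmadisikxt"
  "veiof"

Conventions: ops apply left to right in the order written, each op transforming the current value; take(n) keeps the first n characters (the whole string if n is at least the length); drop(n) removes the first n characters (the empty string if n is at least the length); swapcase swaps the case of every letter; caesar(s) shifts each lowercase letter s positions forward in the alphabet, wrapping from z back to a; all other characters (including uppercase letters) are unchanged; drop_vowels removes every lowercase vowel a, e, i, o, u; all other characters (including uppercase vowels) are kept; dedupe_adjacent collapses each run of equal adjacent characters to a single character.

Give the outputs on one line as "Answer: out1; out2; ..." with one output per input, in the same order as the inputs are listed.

"k"; "o"; "q"; "y"; "e"

Execution, op by op:
  "mkbhkk" -> "kbhkk" -> "k"
  "molcbcqrs" -> "olcbcqrs" -> "o"
  "dqlvtphettd" -> "qlvtphettd" -> "q"
  "sydmadisikxt" -> "ydmadisikxt" -> "y"
  "veiof" -> "eiof" -> "e"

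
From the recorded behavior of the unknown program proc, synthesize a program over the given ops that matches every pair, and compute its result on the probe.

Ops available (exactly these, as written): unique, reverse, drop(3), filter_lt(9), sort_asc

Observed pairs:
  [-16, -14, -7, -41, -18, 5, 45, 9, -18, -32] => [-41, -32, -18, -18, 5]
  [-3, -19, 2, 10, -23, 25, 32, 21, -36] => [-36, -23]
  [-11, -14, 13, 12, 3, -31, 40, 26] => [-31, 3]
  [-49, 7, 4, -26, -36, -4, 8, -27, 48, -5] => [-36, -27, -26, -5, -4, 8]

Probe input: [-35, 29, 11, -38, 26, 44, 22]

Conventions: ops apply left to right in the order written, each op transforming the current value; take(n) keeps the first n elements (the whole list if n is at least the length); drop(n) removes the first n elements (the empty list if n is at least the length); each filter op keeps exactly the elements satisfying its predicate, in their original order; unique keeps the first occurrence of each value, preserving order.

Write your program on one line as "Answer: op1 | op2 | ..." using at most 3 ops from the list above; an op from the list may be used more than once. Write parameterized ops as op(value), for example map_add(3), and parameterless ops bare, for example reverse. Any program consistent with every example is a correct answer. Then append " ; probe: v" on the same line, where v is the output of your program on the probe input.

drop(3) | filter_lt(9) | sort_asc ; probe: [-38]

Check, running the answer program on each example:
  [-16, -14, -7, -41, -18, 5, 45, 9, -18, -32] -> [-41, -18, 5, 45, 9, -18, -32] -> [-41, -18, 5, -18, -32] -> [-41, -32, -18, -18, 5]
  [-3, -19, 2, 10, -23, 25, 32, 21, -36] -> [10, -23, 25, 32, 21, -36] -> [-23, -36] -> [-36, -23]
  [-11, -14, 13, 12, 3, -31, 40, 26] -> [12, 3, -31, 40, 26] -> [3, -31] -> [-31, 3]
  [-49, 7, 4, -26, -36, -4, 8, -27, 48, -5] -> [-26, -36, -4, 8, -27, 48, -5] -> [-26, -36, -4, 8, -27, -5] -> [-36, -27, -26, -5, -4, 8]
  probe: [-35, 29, 11, -38, 26, 44, 22] -> [-38, 26, 44, 22] -> [-38] -> [-38]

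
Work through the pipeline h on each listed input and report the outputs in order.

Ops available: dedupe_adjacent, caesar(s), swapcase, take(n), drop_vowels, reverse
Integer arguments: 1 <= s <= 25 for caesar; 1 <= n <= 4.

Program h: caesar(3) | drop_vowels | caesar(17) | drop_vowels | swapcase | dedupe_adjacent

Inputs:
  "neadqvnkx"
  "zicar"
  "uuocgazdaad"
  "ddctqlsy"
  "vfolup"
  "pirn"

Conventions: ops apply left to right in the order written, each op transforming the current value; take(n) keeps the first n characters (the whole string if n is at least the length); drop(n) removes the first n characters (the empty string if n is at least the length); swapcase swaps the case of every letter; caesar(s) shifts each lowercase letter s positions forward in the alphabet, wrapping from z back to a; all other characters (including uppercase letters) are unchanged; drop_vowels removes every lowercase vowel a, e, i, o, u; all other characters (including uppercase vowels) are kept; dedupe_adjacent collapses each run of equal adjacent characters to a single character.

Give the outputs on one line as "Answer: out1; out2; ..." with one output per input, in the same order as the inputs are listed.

Execution, op by op:
  "neadqvnkx" -> "qhdgtyqna" -> "qhdgtyqn" -> "hyuxkphe" -> "hyxkph" -> "HYXKPH" -> "HYXKPH"
  "zicar" -> "clfdu" -> "clfd" -> "tcwu" -> "tcw" -> "TCW" -> "TCW"
  "uuocgazdaad" -> "xxrfjdcgddg" -> "xxrfjdcgddg" -> "ooiwautxuux" -> "wtxx" -> "WTXX" -> "WTX"
  "ddctqlsy" -> "ggfwtovb" -> "ggfwtvb" -> "xxwnkms" -> "xxwnkms" -> "XXWNKMS" -> "XWNKMS"
  "vfolup" -> "yiroxs" -> "yrxs" -> "pioj" -> "pj" -> "PJ" -> "PJ"
  "pirn" -> "sluq" -> "slq" -> "jch" -> "jch" -> "JCH" -> "JCH"

"HYXKPH"; "TCW"; "WTX"; "XWNKMS"; "PJ"; "JCH"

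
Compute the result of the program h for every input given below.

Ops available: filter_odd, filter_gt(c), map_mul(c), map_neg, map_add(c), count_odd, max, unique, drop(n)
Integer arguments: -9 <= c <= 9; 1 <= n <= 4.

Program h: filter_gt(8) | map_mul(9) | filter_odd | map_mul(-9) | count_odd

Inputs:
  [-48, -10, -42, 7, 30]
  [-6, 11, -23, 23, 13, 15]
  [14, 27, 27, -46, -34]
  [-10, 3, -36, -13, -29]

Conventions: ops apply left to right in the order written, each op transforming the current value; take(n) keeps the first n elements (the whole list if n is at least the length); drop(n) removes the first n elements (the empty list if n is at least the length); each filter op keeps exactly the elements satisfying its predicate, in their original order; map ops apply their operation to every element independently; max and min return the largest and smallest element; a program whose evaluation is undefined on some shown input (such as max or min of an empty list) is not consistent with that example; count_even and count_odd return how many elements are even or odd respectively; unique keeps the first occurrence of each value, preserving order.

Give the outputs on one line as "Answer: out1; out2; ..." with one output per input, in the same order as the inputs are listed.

0; 4; 2; 0

Execution, op by op:
  [-48, -10, -42, 7, 30] -> [30] -> [270] -> [] -> [] -> 0
  [-6, 11, -23, 23, 13, 15] -> [11, 23, 13, 15] -> [99, 207, 117, 135] -> [99, 207, 117, 135] -> [-891, -1863, -1053, -1215] -> 4
  [14, 27, 27, -46, -34] -> [14, 27, 27] -> [126, 243, 243] -> [243, 243] -> [-2187, -2187] -> 2
  [-10, 3, -36, -13, -29] -> [] -> [] -> [] -> [] -> 0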